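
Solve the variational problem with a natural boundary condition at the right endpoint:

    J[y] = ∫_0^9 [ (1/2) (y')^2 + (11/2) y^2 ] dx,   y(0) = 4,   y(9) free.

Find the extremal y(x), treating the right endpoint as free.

The Lagrangian L = (1/2) (y')^2 + (11/2) y^2 gives
    ∂L/∂y = 11 y,   ∂L/∂y' = y'.
Euler-Lagrange: y'' − 11 y = 0.
With k = sqrt(11), the general solution is
    y(x) = A cosh(sqrt(11) x) + B sinh(sqrt(11) x).
Fixed left endpoint y(0) = 4 ⇒ A = 4.
The right endpoint x = 9 is free, so the natural (transversality) condition is ∂L/∂y' |_{x=9} = 0, i.e. y'(9) = 0.
Compute y'(x) = A k sinh(k x) + B k cosh(k x), so
    y'(9) = A k sinh(k·9) + B k cosh(k·9) = 0
    ⇒ B = −A tanh(k·9) = − 4 tanh(sqrt(11)·9).
Therefore the extremal is
    y(x) = 4 cosh(sqrt(11) x) − 4 tanh(sqrt(11)·9) sinh(sqrt(11) x).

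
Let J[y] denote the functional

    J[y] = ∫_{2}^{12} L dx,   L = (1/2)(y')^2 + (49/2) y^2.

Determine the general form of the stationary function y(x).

The Lagrangian is L = (1/2)(y')^2 + (49/2) y^2.
∂L/∂y = 49y.
∂L/∂y' = y'.
The Euler-Lagrange equation d/dx(∂L/∂y') − ∂L/∂y = 0 becomes:
    y'' - 49 y = 0
General solution: y(x) = A e^(7x) + B e^(-7x), where A and B are arbitrary constants fixed by the endpoint conditions.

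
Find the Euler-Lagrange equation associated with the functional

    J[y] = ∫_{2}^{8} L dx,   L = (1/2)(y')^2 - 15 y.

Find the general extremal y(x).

The Lagrangian is L = (1/2)(y')^2 - 15 y.
∂L/∂y = -15.
∂L/∂y' = y'.
The Euler-Lagrange equation d/dx(∂L/∂y') − ∂L/∂y = 0 becomes:
    y'' + 15 = 0
General solution: y(x) = -(15/2) x^2 + A x + B, where A and B are arbitrary constants fixed by the endpoint conditions.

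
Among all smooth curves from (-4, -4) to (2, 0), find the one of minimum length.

Arc-length functional: J[y] = ∫ sqrt(1 + (y')^2) dx.
Lagrangian L = sqrt(1 + (y')^2) has no explicit y dependence, so ∂L/∂y = 0 and the Euler-Lagrange equation gives
    d/dx( y' / sqrt(1 + (y')^2) ) = 0  ⇒  y' / sqrt(1 + (y')^2) = const.
Hence y' is constant, so y(x) is affine.
Fitting the endpoints (-4, -4) and (2, 0):
    slope m = (0 − (-4)) / (2 − (-4)) = 2/3,
    intercept c = (-4) − m·(-4) = -4/3.
Extremal: y(x) = (2/3) x - 4/3.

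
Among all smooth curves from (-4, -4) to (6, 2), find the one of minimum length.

Arc-length functional: J[y] = ∫ sqrt(1 + (y')^2) dx.
Lagrangian L = sqrt(1 + (y')^2) has no explicit y dependence, so ∂L/∂y = 0 and the Euler-Lagrange equation gives
    d/dx( y' / sqrt(1 + (y')^2) ) = 0  ⇒  y' / sqrt(1 + (y')^2) = const.
Hence y' is constant, so y(x) is affine.
Fitting the endpoints (-4, -4) and (6, 2):
    slope m = (2 − (-4)) / (6 − (-4)) = 3/5,
    intercept c = (-4) − m·(-4) = -8/5.
Extremal: y(x) = (3/5) x - 8/5.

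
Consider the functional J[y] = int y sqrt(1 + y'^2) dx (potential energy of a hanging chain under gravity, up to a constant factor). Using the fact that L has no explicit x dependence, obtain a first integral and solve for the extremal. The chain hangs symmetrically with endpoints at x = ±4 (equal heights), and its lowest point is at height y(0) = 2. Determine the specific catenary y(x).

The Lagrangian L(y, y') = y sqrt(1 + y'^2) has no explicit x dependence, so the Beltrami identity applies:
    L − y' ∂L/∂y' = C.
Compute ∂L/∂y' = y · y' / sqrt(1 + y'^2). Then
    L − y' ∂L/∂y'
    = y sqrt(1 + y'^2) − y · y'^2 / sqrt(1 + y'^2)
    = y (1 + y'^2 − y'^2) / sqrt(1 + y'^2)
    = y / sqrt(1 + y'^2) = C.
Squaring gives y^2 = C^2 (1 + y'^2), i.e.
    y'^2 = y^2 / C^2 − 1.
Separating variables,
    dy / sqrt(y^2 − C^2) = dx / C,
and integrating gives arccosh(y / C) = (x − a)/C, so
    y(x) = C cosh((x − a)/C),
the catenary. The constants C and a are fixed by the two endpoint conditions (and, for the hanging-chain problem, the length constraint selects C).
Now fit the given data. The endpoints x = ±4 are symmetric at equal height, so the catenary is even about its minimum: a = 0 and y(x) = C cosh(x/C). The lowest point is y(0) = C cosh(0) = C, and we are told y(0) = 2, so C = 2. Therefore
    y(x) = 2 cosh(x/2),
and at the endpoints
    y(±4) = 2 cosh(4/2).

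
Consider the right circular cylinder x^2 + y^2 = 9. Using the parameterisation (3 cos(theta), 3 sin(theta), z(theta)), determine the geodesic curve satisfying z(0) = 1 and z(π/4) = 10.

Parameterise the cylinder of radius R = 3 as
    r(θ) = (3 cos θ, 3 sin θ, z(θ)).
The arc-length element is
    ds = sqrt(9 + (dz/dθ)^2) dθ,
so the Lagrangian is L = sqrt(9 + z'^2).
L depends on z' only, not on z or θ, so ∂L/∂z = 0 and
    ∂L/∂z' = z' / sqrt(9 + z'^2).
The Euler-Lagrange equation gives
    d/dθ( z' / sqrt(9 + z'^2) ) = 0,
so z' is constant. Integrating once:
    z(θ) = a θ + b,
a helix on the cylinder (a straight line when the cylinder is unrolled). The constants a, b are determined by the endpoint conditions.
With endpoint conditions z(0) = 1 and z(π/4) = 10: from z(0) = b we get b = 1, and a·π/4 + 1 = 10 gives a = 36/π, so
    z(θ) = (36/π) θ + 1.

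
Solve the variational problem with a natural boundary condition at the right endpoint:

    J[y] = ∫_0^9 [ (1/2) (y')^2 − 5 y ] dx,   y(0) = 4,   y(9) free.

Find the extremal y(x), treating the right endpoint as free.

The Lagrangian L = (1/2) (y')^2 − 5 y gives
    ∂L/∂y = −5,   ∂L/∂y' = y'.
Euler-Lagrange: d/dx(y') − (−5) = 0, i.e. y'' + 5 = 0, so
    y(x) = −(5/2) x^2 + C1 x + C2.
Fixed left endpoint y(0) = 4 ⇒ C2 = 4.
The right endpoint x = 9 is free, so the natural (transversality) condition is ∂L/∂y' |_{x=9} = 0, i.e. y'(9) = 0.
Compute y'(x) = −5 x + C1, so y'(9) = −45 + C1 = 0 ⇒ C1 = 45.
Therefore the extremal is
    y(x) = −(5/2) x^2 + 45 x + 4.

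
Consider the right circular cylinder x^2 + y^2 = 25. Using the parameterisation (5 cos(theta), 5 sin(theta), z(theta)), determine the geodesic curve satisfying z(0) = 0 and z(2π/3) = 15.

Parameterise the cylinder of radius R = 5 as
    r(θ) = (5 cos θ, 5 sin θ, z(θ)).
The arc-length element is
    ds = sqrt(25 + (dz/dθ)^2) dθ,
so the Lagrangian is L = sqrt(25 + z'^2).
L depends on z' only, not on z or θ, so ∂L/∂z = 0 and
    ∂L/∂z' = z' / sqrt(25 + z'^2).
The Euler-Lagrange equation gives
    d/dθ( z' / sqrt(25 + z'^2) ) = 0,
so z' is constant. Integrating once:
    z(θ) = a θ + b,
a helix on the cylinder (a straight line when the cylinder is unrolled). The constants a, b are determined by the endpoint conditions.
With endpoint conditions z(0) = 0 and z(2π/3) = 15: from z(0) = b we get b = 0, and a·2π/3 + 0 = 15 gives a = 45/(2π), so
    z(θ) = (45/(2π)) θ.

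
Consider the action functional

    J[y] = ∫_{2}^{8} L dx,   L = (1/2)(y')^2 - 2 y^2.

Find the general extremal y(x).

The Lagrangian is L = (1/2)(y')^2 - 2 y^2.
∂L/∂y = -4y.
∂L/∂y' = y'.
The Euler-Lagrange equation d/dx(∂L/∂y') − ∂L/∂y = 0 becomes:
    y'' + 4 y = 0
General solution: y(x) = A sin(2x) + B cos(2x), where A and B are arbitrary constants fixed by the endpoint conditions.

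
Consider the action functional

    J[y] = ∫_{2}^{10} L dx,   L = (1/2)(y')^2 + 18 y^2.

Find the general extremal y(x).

The Lagrangian is L = (1/2)(y')^2 + 18 y^2.
∂L/∂y = 36y.
∂L/∂y' = y'.
The Euler-Lagrange equation d/dx(∂L/∂y') − ∂L/∂y = 0 becomes:
    y'' - 36 y = 0
General solution: y(x) = A e^(6x) + B e^(-6x), where A and B are arbitrary constants fixed by the endpoint conditions.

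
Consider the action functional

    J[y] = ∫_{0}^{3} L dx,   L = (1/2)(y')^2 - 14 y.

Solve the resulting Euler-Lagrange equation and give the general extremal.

The Lagrangian is L = (1/2)(y')^2 - 14 y.
∂L/∂y = -14.
∂L/∂y' = y'.
The Euler-Lagrange equation d/dx(∂L/∂y') − ∂L/∂y = 0 becomes:
    y'' + 14 = 0
General solution: y(x) = -7 x^2 + A x + B, where A and B are arbitrary constants fixed by the endpoint conditions.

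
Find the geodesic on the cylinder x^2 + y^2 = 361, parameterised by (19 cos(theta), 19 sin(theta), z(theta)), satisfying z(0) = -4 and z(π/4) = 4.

Parameterise the cylinder of radius R = 19 as
    r(θ) = (19 cos θ, 19 sin θ, z(θ)).
The arc-length element is
    ds = sqrt(361 + (dz/dθ)^2) dθ,
so the Lagrangian is L = sqrt(361 + z'^2).
L depends on z' only, not on z or θ, so ∂L/∂z = 0 and
    ∂L/∂z' = z' / sqrt(361 + z'^2).
The Euler-Lagrange equation gives
    d/dθ( z' / sqrt(361 + z'^2) ) = 0,
so z' is constant. Integrating once:
    z(θ) = a θ + b,
a helix on the cylinder (a straight line when the cylinder is unrolled). The constants a, b are determined by the endpoint conditions.
With endpoint conditions z(0) = -4 and z(π/4) = 4: from z(0) = b we get b = -4, and a·π/4 + -4 = 4 gives a = 32/π, so
    z(θ) = (32/π) θ − 4.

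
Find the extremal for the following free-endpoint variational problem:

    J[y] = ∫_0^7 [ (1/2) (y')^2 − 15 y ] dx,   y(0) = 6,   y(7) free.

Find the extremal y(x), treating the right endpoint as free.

The Lagrangian L = (1/2) (y')^2 − 15 y gives
    ∂L/∂y = −15,   ∂L/∂y' = y'.
Euler-Lagrange: d/dx(y') − (−15) = 0, i.e. y'' + 15 = 0, so
    y(x) = −(15/2) x^2 + C1 x + C2.
Fixed left endpoint y(0) = 6 ⇒ C2 = 6.
The right endpoint x = 7 is free, so the natural (transversality) condition is ∂L/∂y' |_{x=7} = 0, i.e. y'(7) = 0.
Compute y'(x) = −15 x + C1, so y'(7) = −105 + C1 = 0 ⇒ C1 = 105.
Therefore the extremal is
    y(x) = −(15/2) x^2 + 105 x + 6.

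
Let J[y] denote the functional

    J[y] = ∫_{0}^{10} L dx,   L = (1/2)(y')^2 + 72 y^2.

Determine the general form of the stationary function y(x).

The Lagrangian is L = (1/2)(y')^2 + 72 y^2.
∂L/∂y = 144y.
∂L/∂y' = y'.
The Euler-Lagrange equation d/dx(∂L/∂y') − ∂L/∂y = 0 becomes:
    y'' - 144 y = 0
General solution: y(x) = A e^(12x) + B e^(-12x), where A and B are arbitrary constants fixed by the endpoint conditions.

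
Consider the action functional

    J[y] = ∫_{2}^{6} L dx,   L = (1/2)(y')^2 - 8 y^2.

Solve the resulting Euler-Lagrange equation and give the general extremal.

The Lagrangian is L = (1/2)(y')^2 - 8 y^2.
∂L/∂y = -16y.
∂L/∂y' = y'.
The Euler-Lagrange equation d/dx(∂L/∂y') − ∂L/∂y = 0 becomes:
    y'' + 16 y = 0
General solution: y(x) = A sin(4x) + B cos(4x), where A and B are arbitrary constants fixed by the endpoint conditions.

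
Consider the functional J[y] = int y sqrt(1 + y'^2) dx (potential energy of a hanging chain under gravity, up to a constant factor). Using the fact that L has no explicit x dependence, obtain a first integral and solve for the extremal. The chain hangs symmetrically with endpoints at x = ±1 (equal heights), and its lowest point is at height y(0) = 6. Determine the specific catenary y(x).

The Lagrangian L(y, y') = y sqrt(1 + y'^2) has no explicit x dependence, so the Beltrami identity applies:
    L − y' ∂L/∂y' = C.
Compute ∂L/∂y' = y · y' / sqrt(1 + y'^2). Then
    L − y' ∂L/∂y'
    = y sqrt(1 + y'^2) − y · y'^2 / sqrt(1 + y'^2)
    = y (1 + y'^2 − y'^2) / sqrt(1 + y'^2)
    = y / sqrt(1 + y'^2) = C.
Squaring gives y^2 = C^2 (1 + y'^2), i.e.
    y'^2 = y^2 / C^2 − 1.
Separating variables,
    dy / sqrt(y^2 − C^2) = dx / C,
and integrating gives arccosh(y / C) = (x − a)/C, so
    y(x) = C cosh((x − a)/C),
the catenary. The constants C and a are fixed by the two endpoint conditions (and, for the hanging-chain problem, the length constraint selects C).
Now fit the given data. The endpoints x = ±1 are symmetric at equal height, so the catenary is even about its minimum: a = 0 and y(x) = C cosh(x/C). The lowest point is y(0) = C cosh(0) = C, and we are told y(0) = 6, so C = 6. Therefore
    y(x) = 6 cosh(x/6),
and at the endpoints
    y(±1) = 6 cosh(1/6).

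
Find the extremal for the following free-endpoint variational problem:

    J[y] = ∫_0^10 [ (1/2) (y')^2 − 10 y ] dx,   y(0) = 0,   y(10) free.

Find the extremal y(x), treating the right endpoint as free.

The Lagrangian L = (1/2) (y')^2 − 10 y gives
    ∂L/∂y = −10,   ∂L/∂y' = y'.
Euler-Lagrange: d/dx(y') − (−10) = 0, i.e. y'' + 10 = 0, so
    y(x) = −(10/2) x^2 + C1 x + C2.
Fixed left endpoint y(0) = 0 ⇒ C2 = 0.
The right endpoint x = 10 is free, so the natural (transversality) condition is ∂L/∂y' |_{x=10} = 0, i.e. y'(10) = 0.
Compute y'(x) = −10 x + C1, so y'(10) = −100 + C1 = 0 ⇒ C1 = 100.
Therefore the extremal is
    y(x) = −5 x^2 + 100 x.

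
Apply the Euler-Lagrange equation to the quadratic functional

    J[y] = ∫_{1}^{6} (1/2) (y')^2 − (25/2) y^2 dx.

The Lagrangian is L = (1/2) (y')^2 − (25/2) y^2.
Compute ∂L/∂y = -25y, ∂L/∂y' = y'.
The Euler-Lagrange equation d/dx(∂L/∂y') − ∂L/∂y = 0 reduces to
    y'' + 25 y = 0.
Its general solution is
    y(x) = A sin(5x) + B cos(5x),
with A, B fixed by the endpoint conditions.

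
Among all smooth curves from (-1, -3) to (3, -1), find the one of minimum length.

Arc-length functional: J[y] = ∫ sqrt(1 + (y')^2) dx.
Lagrangian L = sqrt(1 + (y')^2) has no explicit y dependence, so ∂L/∂y = 0 and the Euler-Lagrange equation gives
    d/dx( y' / sqrt(1 + (y')^2) ) = 0  ⇒  y' / sqrt(1 + (y')^2) = const.
Hence y' is constant, so y(x) is affine.
Fitting the endpoints (-1, -3) and (3, -1):
    slope m = ((-1) − (-3)) / (3 − (-1)) = 1/2,
    intercept c = (-3) − m·(-1) = -5/2.
Extremal: y(x) = (1/2) x - 5/2.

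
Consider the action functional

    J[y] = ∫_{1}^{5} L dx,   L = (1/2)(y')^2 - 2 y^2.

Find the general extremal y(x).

The Lagrangian is L = (1/2)(y')^2 - 2 y^2.
∂L/∂y = -4y.
∂L/∂y' = y'.
The Euler-Lagrange equation d/dx(∂L/∂y') − ∂L/∂y = 0 becomes:
    y'' + 4 y = 0
General solution: y(x) = A sin(2x) + B cos(2x), where A and B are arbitrary constants fixed by the endpoint conditions.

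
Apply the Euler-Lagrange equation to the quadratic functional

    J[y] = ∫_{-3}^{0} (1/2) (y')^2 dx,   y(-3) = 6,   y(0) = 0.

The Lagrangian is L = (1/2) (y')^2.
Compute ∂L/∂y = 0, ∂L/∂y' = y'.
The Euler-Lagrange equation d/dx(∂L/∂y') − ∂L/∂y = 0 reduces to
    y'' = 0.
Its general solution is
    y(x) = A x + B,
with A, B fixed by the endpoint conditions.
Applying the endpoint conditions y(-3) = 6 and y(0) = 0: solve A·-3 + B = 6 and A·0 + B = 0. Subtracting gives A(0 − -3) = 0 − 6, so A = -2, and B = 6 − A·-3 = 0. Therefore
    y(x) = -2 x.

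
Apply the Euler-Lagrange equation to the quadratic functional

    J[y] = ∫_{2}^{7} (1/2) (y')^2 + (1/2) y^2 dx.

The Lagrangian is L = (1/2) (y')^2 + (1/2) y^2.
Compute ∂L/∂y = y, ∂L/∂y' = y'.
The Euler-Lagrange equation d/dx(∂L/∂y') − ∂L/∂y = 0 reduces to
    y'' − y = 0.
Its general solution is
    y(x) = A e^x + B e^(−x),
with A, B fixed by the endpoint conditions.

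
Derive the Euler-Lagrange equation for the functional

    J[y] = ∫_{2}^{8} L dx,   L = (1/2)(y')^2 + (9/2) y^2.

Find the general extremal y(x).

The Lagrangian is L = (1/2)(y')^2 + (9/2) y^2.
∂L/∂y = 9y.
∂L/∂y' = y'.
The Euler-Lagrange equation d/dx(∂L/∂y') − ∂L/∂y = 0 becomes:
    y'' - 9 y = 0
General solution: y(x) = A e^(3x) + B e^(-3x), where A and B are arbitrary constants fixed by the endpoint conditions.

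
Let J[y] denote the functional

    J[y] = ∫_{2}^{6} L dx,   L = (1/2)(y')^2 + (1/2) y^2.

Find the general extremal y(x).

The Lagrangian is L = (1/2)(y')^2 + (1/2) y^2.
∂L/∂y = y.
∂L/∂y' = y'.
The Euler-Lagrange equation d/dx(∂L/∂y') − ∂L/∂y = 0 becomes:
    y'' - y = 0
General solution: y(x) = A e^x + B e^(-x), where A and B are arbitrary constants fixed by the endpoint conditions.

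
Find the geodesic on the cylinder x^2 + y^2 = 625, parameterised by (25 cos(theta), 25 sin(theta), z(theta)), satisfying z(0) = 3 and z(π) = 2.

Parameterise the cylinder of radius R = 25 as
    r(θ) = (25 cos θ, 25 sin θ, z(θ)).
The arc-length element is
    ds = sqrt(625 + (dz/dθ)^2) dθ,
so the Lagrangian is L = sqrt(625 + z'^2).
L depends on z' only, not on z or θ, so ∂L/∂z = 0 and
    ∂L/∂z' = z' / sqrt(625 + z'^2).
The Euler-Lagrange equation gives
    d/dθ( z' / sqrt(625 + z'^2) ) = 0,
so z' is constant. Integrating once:
    z(θ) = a θ + b,
a helix on the cylinder (a straight line when the cylinder is unrolled). The constants a, b are determined by the endpoint conditions.
With endpoint conditions z(0) = 3 and z(π) = 2: from z(0) = b we get b = 3, and a·π + 3 = 2 gives a = -1/π, so
    z(θ) = (-1/π) θ + 3.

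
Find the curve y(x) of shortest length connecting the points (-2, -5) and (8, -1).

Arc-length functional: J[y] = ∫ sqrt(1 + (y')^2) dx.
Lagrangian L = sqrt(1 + (y')^2) has no explicit y dependence, so ∂L/∂y = 0 and the Euler-Lagrange equation gives
    d/dx( y' / sqrt(1 + (y')^2) ) = 0  ⇒  y' / sqrt(1 + (y')^2) = const.
Hence y' is constant, so y(x) is affine.
Fitting the endpoints (-2, -5) and (8, -1):
    slope m = ((-1) − (-5)) / (8 − (-2)) = 2/5,
    intercept c = (-5) − m·(-2) = -21/5.
Extremal: y(x) = (2/5) x - 21/5.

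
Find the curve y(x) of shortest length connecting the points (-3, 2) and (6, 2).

Arc-length functional: J[y] = ∫ sqrt(1 + (y')^2) dx.
Lagrangian L = sqrt(1 + (y')^2) has no explicit y dependence, so ∂L/∂y = 0 and the Euler-Lagrange equation gives
    d/dx( y' / sqrt(1 + (y')^2) ) = 0  ⇒  y' / sqrt(1 + (y')^2) = const.
Hence y' is constant, so y(x) is affine.
Fitting the endpoints (-3, 2) and (6, 2):
    slope m = (2 − 2) / (6 − (-3)) = 0,
    intercept c = 2 − m·(-3) = 2.
Extremal: y(x) = 2.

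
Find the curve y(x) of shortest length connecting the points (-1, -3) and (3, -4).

Arc-length functional: J[y] = ∫ sqrt(1 + (y')^2) dx.
Lagrangian L = sqrt(1 + (y')^2) has no explicit y dependence, so ∂L/∂y = 0 and the Euler-Lagrange equation gives
    d/dx( y' / sqrt(1 + (y')^2) ) = 0  ⇒  y' / sqrt(1 + (y')^2) = const.
Hence y' is constant, so y(x) is affine.
Fitting the endpoints (-1, -3) and (3, -4):
    slope m = ((-4) − (-3)) / (3 − (-1)) = -1/4,
    intercept c = (-3) − m·(-1) = -13/4.
Extremal: y(x) = (-1/4) x - 13/4.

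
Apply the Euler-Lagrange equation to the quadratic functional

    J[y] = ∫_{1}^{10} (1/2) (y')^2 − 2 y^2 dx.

The Lagrangian is L = (1/2) (y')^2 − 2 y^2.
Compute ∂L/∂y = -4y, ∂L/∂y' = y'.
The Euler-Lagrange equation d/dx(∂L/∂y') − ∂L/∂y = 0 reduces to
    y'' + 4 y = 0.
Its general solution is
    y(x) = A sin(2x) + B cos(2x),
with A, B fixed by the endpoint conditions.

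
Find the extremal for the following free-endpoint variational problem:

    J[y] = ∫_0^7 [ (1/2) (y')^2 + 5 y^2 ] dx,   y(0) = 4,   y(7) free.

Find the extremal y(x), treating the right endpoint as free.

The Lagrangian L = (1/2) (y')^2 + 5 y^2 gives
    ∂L/∂y = 10 y,   ∂L/∂y' = y'.
Euler-Lagrange: y'' − 10 y = 0.
With k = sqrt(10), the general solution is
    y(x) = A cosh(sqrt(10) x) + B sinh(sqrt(10) x).
Fixed left endpoint y(0) = 4 ⇒ A = 4.
The right endpoint x = 7 is free, so the natural (transversality) condition is ∂L/∂y' |_{x=7} = 0, i.e. y'(7) = 0.
Compute y'(x) = A k sinh(k x) + B k cosh(k x), so
    y'(7) = A k sinh(k·7) + B k cosh(k·7) = 0
    ⇒ B = −A tanh(k·7) = − 4 tanh(sqrt(10)·7).
Therefore the extremal is
    y(x) = 4 cosh(sqrt(10) x) − 4 tanh(sqrt(10)·7) sinh(sqrt(10) x).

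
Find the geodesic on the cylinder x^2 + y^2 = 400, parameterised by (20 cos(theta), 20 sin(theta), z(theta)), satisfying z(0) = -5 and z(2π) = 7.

Parameterise the cylinder of radius R = 20 as
    r(θ) = (20 cos θ, 20 sin θ, z(θ)).
The arc-length element is
    ds = sqrt(400 + (dz/dθ)^2) dθ,
so the Lagrangian is L = sqrt(400 + z'^2).
L depends on z' only, not on z or θ, so ∂L/∂z = 0 and
    ∂L/∂z' = z' / sqrt(400 + z'^2).
The Euler-Lagrange equation gives
    d/dθ( z' / sqrt(400 + z'^2) ) = 0,
so z' is constant. Integrating once:
    z(θ) = a θ + b,
a helix on the cylinder (a straight line when the cylinder is unrolled). The constants a, b are determined by the endpoint conditions.
With endpoint conditions z(0) = -5 and z(2π) = 7: from z(0) = b we get b = -5, and a·2π + -5 = 7 gives a = 6/π, so
    z(θ) = (6/π) θ − 5.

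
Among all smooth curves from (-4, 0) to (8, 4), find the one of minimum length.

Arc-length functional: J[y] = ∫ sqrt(1 + (y')^2) dx.
Lagrangian L = sqrt(1 + (y')^2) has no explicit y dependence, so ∂L/∂y = 0 and the Euler-Lagrange equation gives
    d/dx( y' / sqrt(1 + (y')^2) ) = 0  ⇒  y' / sqrt(1 + (y')^2) = const.
Hence y' is constant, so y(x) is affine.
Fitting the endpoints (-4, 0) and (8, 4):
    slope m = (4 − 0) / (8 − (-4)) = 1/3,
    intercept c = 0 − m·(-4) = 4/3.
Extremal: y(x) = (1/3) x + 4/3.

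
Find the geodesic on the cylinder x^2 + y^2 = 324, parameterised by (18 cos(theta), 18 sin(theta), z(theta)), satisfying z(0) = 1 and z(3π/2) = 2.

Parameterise the cylinder of radius R = 18 as
    r(θ) = (18 cos θ, 18 sin θ, z(θ)).
The arc-length element is
    ds = sqrt(324 + (dz/dθ)^2) dθ,
so the Lagrangian is L = sqrt(324 + z'^2).
L depends on z' only, not on z or θ, so ∂L/∂z = 0 and
    ∂L/∂z' = z' / sqrt(324 + z'^2).
The Euler-Lagrange equation gives
    d/dθ( z' / sqrt(324 + z'^2) ) = 0,
so z' is constant. Integrating once:
    z(θ) = a θ + b,
a helix on the cylinder (a straight line when the cylinder is unrolled). The constants a, b are determined by the endpoint conditions.
With endpoint conditions z(0) = 1 and z(3π/2) = 2: from z(0) = b we get b = 1, and a·3π/2 + 1 = 2 gives a = 2/(3π), so
    z(θ) = (2/(3π)) θ + 1.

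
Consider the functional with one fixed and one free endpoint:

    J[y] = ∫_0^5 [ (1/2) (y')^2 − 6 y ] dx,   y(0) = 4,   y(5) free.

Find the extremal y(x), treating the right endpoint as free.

The Lagrangian L = (1/2) (y')^2 − 6 y gives
    ∂L/∂y = −6,   ∂L/∂y' = y'.
Euler-Lagrange: d/dx(y') − (−6) = 0, i.e. y'' + 6 = 0, so
    y(x) = −(6/2) x^2 + C1 x + C2.
Fixed left endpoint y(0) = 4 ⇒ C2 = 4.
The right endpoint x = 5 is free, so the natural (transversality) condition is ∂L/∂y' |_{x=5} = 0, i.e. y'(5) = 0.
Compute y'(x) = −6 x + C1, so y'(5) = −30 + C1 = 0 ⇒ C1 = 30.
Therefore the extremal is
    y(x) = −3 x^2 + 30 x + 4.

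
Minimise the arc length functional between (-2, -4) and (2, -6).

Arc-length functional: J[y] = ∫ sqrt(1 + (y')^2) dx.
Lagrangian L = sqrt(1 + (y')^2) has no explicit y dependence, so ∂L/∂y = 0 and the Euler-Lagrange equation gives
    d/dx( y' / sqrt(1 + (y')^2) ) = 0  ⇒  y' / sqrt(1 + (y')^2) = const.
Hence y' is constant, so y(x) is affine.
Fitting the endpoints (-2, -4) and (2, -6):
    slope m = ((-6) − (-4)) / (2 − (-2)) = -1/2,
    intercept c = (-4) − m·(-2) = -5.
Extremal: y(x) = (-1/2) x - 5.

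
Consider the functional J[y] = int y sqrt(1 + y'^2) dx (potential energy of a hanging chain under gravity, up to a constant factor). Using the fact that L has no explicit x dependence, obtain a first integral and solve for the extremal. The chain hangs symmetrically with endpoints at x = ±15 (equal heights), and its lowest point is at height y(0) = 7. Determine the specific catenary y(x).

The Lagrangian L(y, y') = y sqrt(1 + y'^2) has no explicit x dependence, so the Beltrami identity applies:
    L − y' ∂L/∂y' = C.
Compute ∂L/∂y' = y · y' / sqrt(1 + y'^2). Then
    L − y' ∂L/∂y'
    = y sqrt(1 + y'^2) − y · y'^2 / sqrt(1 + y'^2)
    = y (1 + y'^2 − y'^2) / sqrt(1 + y'^2)
    = y / sqrt(1 + y'^2) = C.
Squaring gives y^2 = C^2 (1 + y'^2), i.e.
    y'^2 = y^2 / C^2 − 1.
Separating variables,
    dy / sqrt(y^2 − C^2) = dx / C,
and integrating gives arccosh(y / C) = (x − a)/C, so
    y(x) = C cosh((x − a)/C),
the catenary. The constants C and a are fixed by the two endpoint conditions (and, for the hanging-chain problem, the length constraint selects C).
Now fit the given data. The endpoints x = ±15 are symmetric at equal height, so the catenary is even about its minimum: a = 0 and y(x) = C cosh(x/C). The lowest point is y(0) = C cosh(0) = C, and we are told y(0) = 7, so C = 7. Therefore
    y(x) = 7 cosh(x/7),
and at the endpoints
    y(±15) = 7 cosh(15/7).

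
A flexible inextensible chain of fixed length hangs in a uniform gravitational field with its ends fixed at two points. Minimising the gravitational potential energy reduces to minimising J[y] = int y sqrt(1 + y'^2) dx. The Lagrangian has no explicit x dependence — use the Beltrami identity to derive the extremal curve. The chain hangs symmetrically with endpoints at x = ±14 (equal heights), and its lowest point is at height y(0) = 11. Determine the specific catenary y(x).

The Lagrangian L(y, y') = y sqrt(1 + y'^2) has no explicit x dependence, so the Beltrami identity applies:
    L − y' ∂L/∂y' = C.
Compute ∂L/∂y' = y · y' / sqrt(1 + y'^2). Then
    L − y' ∂L/∂y'
    = y sqrt(1 + y'^2) − y · y'^2 / sqrt(1 + y'^2)
    = y (1 + y'^2 − y'^2) / sqrt(1 + y'^2)
    = y / sqrt(1 + y'^2) = C.
Squaring gives y^2 = C^2 (1 + y'^2), i.e.
    y'^2 = y^2 / C^2 − 1.
Separating variables,
    dy / sqrt(y^2 − C^2) = dx / C,
and integrating gives arccosh(y / C) = (x − a)/C, so
    y(x) = C cosh((x − a)/C),
the catenary. The constants C and a are fixed by the two endpoint conditions (and, for the hanging-chain problem, the length constraint selects C).
Now fit the given data. The endpoints x = ±14 are symmetric at equal height, so the catenary is even about its minimum: a = 0 and y(x) = C cosh(x/C). The lowest point is y(0) = C cosh(0) = C, and we are told y(0) = 11, so C = 11. Therefore
    y(x) = 11 cosh(x/11),
and at the endpoints
    y(±14) = 11 cosh(14/11).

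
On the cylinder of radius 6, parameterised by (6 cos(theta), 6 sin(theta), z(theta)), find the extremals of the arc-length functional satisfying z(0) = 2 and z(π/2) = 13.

Parameterise the cylinder of radius R = 6 as
    r(θ) = (6 cos θ, 6 sin θ, z(θ)).
The arc-length element is
    ds = sqrt(36 + (dz/dθ)^2) dθ,
so the Lagrangian is L = sqrt(36 + z'^2).
L depends on z' only, not on z or θ, so ∂L/∂z = 0 and
    ∂L/∂z' = z' / sqrt(36 + z'^2).
The Euler-Lagrange equation gives
    d/dθ( z' / sqrt(36 + z'^2) ) = 0,
so z' is constant. Integrating once:
    z(θ) = a θ + b,
a helix on the cylinder (a straight line when the cylinder is unrolled). The constants a, b are determined by the endpoint conditions.
With endpoint conditions z(0) = 2 and z(π/2) = 13: from z(0) = b we get b = 2, and a·π/2 + 2 = 13 gives a = 22/π, so
    z(θ) = (22/π) θ + 2.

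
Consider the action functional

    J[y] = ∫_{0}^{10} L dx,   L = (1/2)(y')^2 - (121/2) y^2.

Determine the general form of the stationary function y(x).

The Lagrangian is L = (1/2)(y')^2 - (121/2) y^2.
∂L/∂y = -121y.
∂L/∂y' = y'.
The Euler-Lagrange equation d/dx(∂L/∂y') − ∂L/∂y = 0 becomes:
    y'' + 121 y = 0
General solution: y(x) = A sin(11x) + B cos(11x), where A and B are arbitrary constants fixed by the endpoint conditions.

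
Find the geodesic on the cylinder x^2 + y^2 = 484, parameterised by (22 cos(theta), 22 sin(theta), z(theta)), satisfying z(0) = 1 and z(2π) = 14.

Parameterise the cylinder of radius R = 22 as
    r(θ) = (22 cos θ, 22 sin θ, z(θ)).
The arc-length element is
    ds = sqrt(484 + (dz/dθ)^2) dθ,
so the Lagrangian is L = sqrt(484 + z'^2).
L depends on z' only, not on z or θ, so ∂L/∂z = 0 and
    ∂L/∂z' = z' / sqrt(484 + z'^2).
The Euler-Lagrange equation gives
    d/dθ( z' / sqrt(484 + z'^2) ) = 0,
so z' is constant. Integrating once:
    z(θ) = a θ + b,
a helix on the cylinder (a straight line when the cylinder is unrolled). The constants a, b are determined by the endpoint conditions.
With endpoint conditions z(0) = 1 and z(2π) = 14: from z(0) = b we get b = 1, and a·2π + 1 = 14 gives a = 13/(2π), so
    z(θ) = (13/(2π)) θ + 1.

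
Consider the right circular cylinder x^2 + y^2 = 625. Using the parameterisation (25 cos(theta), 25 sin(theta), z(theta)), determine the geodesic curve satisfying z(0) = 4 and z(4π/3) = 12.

Parameterise the cylinder of radius R = 25 as
    r(θ) = (25 cos θ, 25 sin θ, z(θ)).
The arc-length element is
    ds = sqrt(625 + (dz/dθ)^2) dθ,
so the Lagrangian is L = sqrt(625 + z'^2).
L depends on z' only, not on z or θ, so ∂L/∂z = 0 and
    ∂L/∂z' = z' / sqrt(625 + z'^2).
The Euler-Lagrange equation gives
    d/dθ( z' / sqrt(625 + z'^2) ) = 0,
so z' is constant. Integrating once:
    z(θ) = a θ + b,
a helix on the cylinder (a straight line when the cylinder is unrolled). The constants a, b are determined by the endpoint conditions.
With endpoint conditions z(0) = 4 and z(4π/3) = 12: from z(0) = b we get b = 4, and a·4π/3 + 4 = 12 gives a = 6/π, so
    z(θ) = (6/π) θ + 4.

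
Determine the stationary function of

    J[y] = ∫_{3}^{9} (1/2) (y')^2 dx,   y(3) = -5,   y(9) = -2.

The Lagrangian is L = (1/2) (y')^2.
Compute ∂L/∂y = 0, ∂L/∂y' = y'.
The Euler-Lagrange equation d/dx(∂L/∂y') − ∂L/∂y = 0 reduces to
    y'' = 0.
Its general solution is
    y(x) = A x + B,
with A, B fixed by the endpoint conditions.
Applying the endpoint conditions y(3) = -5 and y(9) = -2: solve A·3 + B = -5 and A·9 + B = -2. Subtracting gives A(9 − 3) = -2 − -5, so A = 1/2, and B = -5 − A·3 = -13/2. Therefore
    y(x) = (1/2) x - 13/2.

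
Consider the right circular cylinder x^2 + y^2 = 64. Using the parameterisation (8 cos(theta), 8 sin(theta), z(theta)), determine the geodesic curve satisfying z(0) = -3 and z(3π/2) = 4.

Parameterise the cylinder of radius R = 8 as
    r(θ) = (8 cos θ, 8 sin θ, z(θ)).
The arc-length element is
    ds = sqrt(64 + (dz/dθ)^2) dθ,
so the Lagrangian is L = sqrt(64 + z'^2).
L depends on z' only, not on z or θ, so ∂L/∂z = 0 and
    ∂L/∂z' = z' / sqrt(64 + z'^2).
The Euler-Lagrange equation gives
    d/dθ( z' / sqrt(64 + z'^2) ) = 0,
so z' is constant. Integrating once:
    z(θ) = a θ + b,
a helix on the cylinder (a straight line when the cylinder is unrolled). The constants a, b are determined by the endpoint conditions.
With endpoint conditions z(0) = -3 and z(3π/2) = 4: from z(0) = b we get b = -3, and a·3π/2 + -3 = 4 gives a = 14/(3π), so
    z(θ) = (14/(3π)) θ − 3.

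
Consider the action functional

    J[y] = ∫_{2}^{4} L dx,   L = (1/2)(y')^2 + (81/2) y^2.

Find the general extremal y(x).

The Lagrangian is L = (1/2)(y')^2 + (81/2) y^2.
∂L/∂y = 81y.
∂L/∂y' = y'.
The Euler-Lagrange equation d/dx(∂L/∂y') − ∂L/∂y = 0 becomes:
    y'' - 81 y = 0
General solution: y(x) = A e^(9x) + B e^(-9x), where A and B are arbitrary constants fixed by the endpoint conditions.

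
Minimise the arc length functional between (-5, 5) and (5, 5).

Arc-length functional: J[y] = ∫ sqrt(1 + (y')^2) dx.
Lagrangian L = sqrt(1 + (y')^2) has no explicit y dependence, so ∂L/∂y = 0 and the Euler-Lagrange equation gives
    d/dx( y' / sqrt(1 + (y')^2) ) = 0  ⇒  y' / sqrt(1 + (y')^2) = const.
Hence y' is constant, so y(x) is affine.
Fitting the endpoints (-5, 5) and (5, 5):
    slope m = (5 − 5) / (5 − (-5)) = 0,
    intercept c = 5 − m·(-5) = 5.
Extremal: y(x) = 5.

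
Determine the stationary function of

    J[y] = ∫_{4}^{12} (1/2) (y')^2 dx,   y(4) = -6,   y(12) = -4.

The Lagrangian is L = (1/2) (y')^2.
Compute ∂L/∂y = 0, ∂L/∂y' = y'.
The Euler-Lagrange equation d/dx(∂L/∂y') − ∂L/∂y = 0 reduces to
    y'' = 0.
Its general solution is
    y(x) = A x + B,
with A, B fixed by the endpoint conditions.
Applying the endpoint conditions y(4) = -6 and y(12) = -4: solve A·4 + B = -6 and A·12 + B = -4. Subtracting gives A(12 − 4) = -4 − -6, so A = 1/4, and B = -6 − A·4 = -7. Therefore
    y(x) = (1/4) x - 7.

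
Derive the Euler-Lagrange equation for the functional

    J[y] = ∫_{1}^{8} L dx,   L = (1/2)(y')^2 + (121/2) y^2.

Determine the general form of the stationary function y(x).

The Lagrangian is L = (1/2)(y')^2 + (121/2) y^2.
∂L/∂y = 121y.
∂L/∂y' = y'.
The Euler-Lagrange equation d/dx(∂L/∂y') − ∂L/∂y = 0 becomes:
    y'' - 121 y = 0
General solution: y(x) = A e^(11x) + B e^(-11x), where A and B are arbitrary constants fixed by the endpoint conditions.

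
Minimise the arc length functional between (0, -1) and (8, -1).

Arc-length functional: J[y] = ∫ sqrt(1 + (y')^2) dx.
Lagrangian L = sqrt(1 + (y')^2) has no explicit y dependence, so ∂L/∂y = 0 and the Euler-Lagrange equation gives
    d/dx( y' / sqrt(1 + (y')^2) ) = 0  ⇒  y' / sqrt(1 + (y')^2) = const.
Hence y' is constant, so y(x) is affine.
Fitting the endpoints (0, -1) and (8, -1):
    slope m = ((-1) − (-1)) / (8 − 0) = 0,
    intercept c = (-1) − m·0 = -1.
Extremal: y(x) = -1.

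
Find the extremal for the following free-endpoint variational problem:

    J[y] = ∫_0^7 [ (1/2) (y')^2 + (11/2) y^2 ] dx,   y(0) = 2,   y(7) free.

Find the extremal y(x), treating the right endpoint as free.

The Lagrangian L = (1/2) (y')^2 + (11/2) y^2 gives
    ∂L/∂y = 11 y,   ∂L/∂y' = y'.
Euler-Lagrange: y'' − 11 y = 0.
With k = sqrt(11), the general solution is
    y(x) = A cosh(sqrt(11) x) + B sinh(sqrt(11) x).
Fixed left endpoint y(0) = 2 ⇒ A = 2.
The right endpoint x = 7 is free, so the natural (transversality) condition is ∂L/∂y' |_{x=7} = 0, i.e. y'(7) = 0.
Compute y'(x) = A k sinh(k x) + B k cosh(k x), so
    y'(7) = A k sinh(k·7) + B k cosh(k·7) = 0
    ⇒ B = −A tanh(k·7) = − 2 tanh(sqrt(11)·7).
Therefore the extremal is
    y(x) = 2 cosh(sqrt(11) x) − 2 tanh(sqrt(11)·7) sinh(sqrt(11) x).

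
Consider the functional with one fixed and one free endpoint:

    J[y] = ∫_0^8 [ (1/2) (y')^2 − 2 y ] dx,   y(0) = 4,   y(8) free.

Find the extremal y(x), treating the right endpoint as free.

The Lagrangian L = (1/2) (y')^2 − 2 y gives
    ∂L/∂y = −2,   ∂L/∂y' = y'.
Euler-Lagrange: d/dx(y') − (−2) = 0, i.e. y'' + 2 = 0, so
    y(x) = −(2/2) x^2 + C1 x + C2.
Fixed left endpoint y(0) = 4 ⇒ C2 = 4.
The right endpoint x = 8 is free, so the natural (transversality) condition is ∂L/∂y' |_{x=8} = 0, i.e. y'(8) = 0.
Compute y'(x) = −2 x + C1, so y'(8) = −16 + C1 = 0 ⇒ C1 = 16.
Therefore the extremal is
    y(x) = −x^2 + 16 x + 4.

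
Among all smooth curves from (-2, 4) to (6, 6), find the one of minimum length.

Arc-length functional: J[y] = ∫ sqrt(1 + (y')^2) dx.
Lagrangian L = sqrt(1 + (y')^2) has no explicit y dependence, so ∂L/∂y = 0 and the Euler-Lagrange equation gives
    d/dx( y' / sqrt(1 + (y')^2) ) = 0  ⇒  y' / sqrt(1 + (y')^2) = const.
Hence y' is constant, so y(x) is affine.
Fitting the endpoints (-2, 4) and (6, 6):
    slope m = (6 − 4) / (6 − (-2)) = 1/4,
    intercept c = 4 − m·(-2) = 9/2.
Extremal: y(x) = (1/4) x + 9/2.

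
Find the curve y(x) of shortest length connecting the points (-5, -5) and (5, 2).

Arc-length functional: J[y] = ∫ sqrt(1 + (y')^2) dx.
Lagrangian L = sqrt(1 + (y')^2) has no explicit y dependence, so ∂L/∂y = 0 and the Euler-Lagrange equation gives
    d/dx( y' / sqrt(1 + (y')^2) ) = 0  ⇒  y' / sqrt(1 + (y')^2) = const.
Hence y' is constant, so y(x) is affine.
Fitting the endpoints (-5, -5) and (5, 2):
    slope m = (2 − (-5)) / (5 − (-5)) = 7/10,
    intercept c = (-5) − m·(-5) = -3/2.
Extremal: y(x) = (7/10) x - 3/2.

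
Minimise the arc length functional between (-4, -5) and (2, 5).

Arc-length functional: J[y] = ∫ sqrt(1 + (y')^2) dx.
Lagrangian L = sqrt(1 + (y')^2) has no explicit y dependence, so ∂L/∂y = 0 and the Euler-Lagrange equation gives
    d/dx( y' / sqrt(1 + (y')^2) ) = 0  ⇒  y' / sqrt(1 + (y')^2) = const.
Hence y' is constant, so y(x) is affine.
Fitting the endpoints (-4, -5) and (2, 5):
    slope m = (5 − (-5)) / (2 − (-4)) = 5/3,
    intercept c = (-5) − m·(-4) = 5/3.
Extremal: y(x) = (5/3) x + 5/3.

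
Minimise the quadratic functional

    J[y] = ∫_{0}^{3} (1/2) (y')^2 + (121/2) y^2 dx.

The Lagrangian is L = (1/2) (y')^2 + (121/2) y^2.
Compute ∂L/∂y = 121y, ∂L/∂y' = y'.
The Euler-Lagrange equation d/dx(∂L/∂y') − ∂L/∂y = 0 reduces to
    y'' − 121 y = 0.
Its general solution is
    y(x) = A e^(11x) + B e^(−11x),
with A, B fixed by the endpoint conditions.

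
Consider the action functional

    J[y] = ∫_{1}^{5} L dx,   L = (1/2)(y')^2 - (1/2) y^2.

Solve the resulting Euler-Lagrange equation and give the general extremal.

The Lagrangian is L = (1/2)(y')^2 - (1/2) y^2.
∂L/∂y = -y.
∂L/∂y' = y'.
The Euler-Lagrange equation d/dx(∂L/∂y') − ∂L/∂y = 0 becomes:
    y'' + y = 0
General solution: y(x) = A sin(x) + B cos(x), where A and B are arbitrary constants fixed by the endpoint conditions.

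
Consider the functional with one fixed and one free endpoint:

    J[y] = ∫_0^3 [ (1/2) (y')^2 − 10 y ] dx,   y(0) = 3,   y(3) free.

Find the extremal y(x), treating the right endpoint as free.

The Lagrangian L = (1/2) (y')^2 − 10 y gives
    ∂L/∂y = −10,   ∂L/∂y' = y'.
Euler-Lagrange: d/dx(y') − (−10) = 0, i.e. y'' + 10 = 0, so
    y(x) = −(10/2) x^2 + C1 x + C2.
Fixed left endpoint y(0) = 3 ⇒ C2 = 3.
The right endpoint x = 3 is free, so the natural (transversality) condition is ∂L/∂y' |_{x=3} = 0, i.e. y'(3) = 0.
Compute y'(x) = −10 x + C1, so y'(3) = −30 + C1 = 0 ⇒ C1 = 30.
Therefore the extremal is
    y(x) = −5 x^2 + 30 x + 3.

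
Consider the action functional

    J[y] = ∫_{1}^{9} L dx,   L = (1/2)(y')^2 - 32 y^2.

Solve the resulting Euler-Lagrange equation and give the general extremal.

The Lagrangian is L = (1/2)(y')^2 - 32 y^2.
∂L/∂y = -64y.
∂L/∂y' = y'.
The Euler-Lagrange equation d/dx(∂L/∂y') − ∂L/∂y = 0 becomes:
    y'' + 64 y = 0
General solution: y(x) = A sin(8x) + B cos(8x), where A and B are arbitrary constants fixed by the endpoint conditions.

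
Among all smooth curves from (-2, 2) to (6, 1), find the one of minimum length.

Arc-length functional: J[y] = ∫ sqrt(1 + (y')^2) dx.
Lagrangian L = sqrt(1 + (y')^2) has no explicit y dependence, so ∂L/∂y = 0 and the Euler-Lagrange equation gives
    d/dx( y' / sqrt(1 + (y')^2) ) = 0  ⇒  y' / sqrt(1 + (y')^2) = const.
Hence y' is constant, so y(x) is affine.
Fitting the endpoints (-2, 2) and (6, 1):
    slope m = (1 − 2) / (6 − (-2)) = -1/8,
    intercept c = 2 − m·(-2) = 7/4.
Extremal: y(x) = (-1/8) x + 7/4.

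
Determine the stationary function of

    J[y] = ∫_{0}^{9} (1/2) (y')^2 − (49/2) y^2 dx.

The Lagrangian is L = (1/2) (y')^2 − (49/2) y^2.
Compute ∂L/∂y = -49y, ∂L/∂y' = y'.
The Euler-Lagrange equation d/dx(∂L/∂y') − ∂L/∂y = 0 reduces to
    y'' + 49 y = 0.
Its general solution is
    y(x) = A sin(7x) + B cos(7x),
with A, B fixed by the endpoint conditions.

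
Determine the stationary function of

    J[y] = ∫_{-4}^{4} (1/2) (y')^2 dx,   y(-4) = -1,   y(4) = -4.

The Lagrangian is L = (1/2) (y')^2.
Compute ∂L/∂y = 0, ∂L/∂y' = y'.
The Euler-Lagrange equation d/dx(∂L/∂y') − ∂L/∂y = 0 reduces to
    y'' = 0.
Its general solution is
    y(x) = A x + B,
with A, B fixed by the endpoint conditions.
Applying the endpoint conditions y(-4) = -1 and y(4) = -4: solve A·-4 + B = -1 and A·4 + B = -4. Subtracting gives A(4 − -4) = -4 − -1, so A = -3/8, and B = -1 − A·-4 = -5/2. Therefore
    y(x) = (-3/8) x - 5/2.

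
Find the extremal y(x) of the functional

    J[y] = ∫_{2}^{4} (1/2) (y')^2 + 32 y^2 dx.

The Lagrangian is L = (1/2) (y')^2 + 32 y^2.
Compute ∂L/∂y = 64y, ∂L/∂y' = y'.
The Euler-Lagrange equation d/dx(∂L/∂y') − ∂L/∂y = 0 reduces to
    y'' − 64 y = 0.
Its general solution is
    y(x) = A e^(8x) + B e^(−8x),
with A, B fixed by the endpoint conditions.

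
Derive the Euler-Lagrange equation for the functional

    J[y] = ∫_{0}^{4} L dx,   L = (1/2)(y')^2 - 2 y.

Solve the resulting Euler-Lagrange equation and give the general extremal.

The Lagrangian is L = (1/2)(y')^2 - 2 y.
∂L/∂y = -2.
∂L/∂y' = y'.
The Euler-Lagrange equation d/dx(∂L/∂y') − ∂L/∂y = 0 becomes:
    y'' + 2 = 0
General solution: y(x) = -x^2 + A x + B, where A and B are arbitrary constants fixed by the endpoint conditions.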